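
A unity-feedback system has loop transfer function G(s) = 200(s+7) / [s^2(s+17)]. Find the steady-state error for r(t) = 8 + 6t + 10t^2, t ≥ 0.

The open loop has two poles at the origin → type 2 system. By superposition:
  • 8: tracked with zero error.
  • 6t: tracked with zero error.
  • 10t^2: e_ss = 20/K_a with K_a=1400/17 → 17/70.
Total e_ss = 17/70.

17/70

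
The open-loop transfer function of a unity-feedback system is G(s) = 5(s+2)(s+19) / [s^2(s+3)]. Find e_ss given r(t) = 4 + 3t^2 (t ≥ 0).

The open loop has two poles at the origin → type 2 system. By superposition:
  • 4: tracked with zero error.
  • 3t^2: e_ss = 6/K_a with K_a=190/3 → 9/95.
Total e_ss = 9/95.

9/95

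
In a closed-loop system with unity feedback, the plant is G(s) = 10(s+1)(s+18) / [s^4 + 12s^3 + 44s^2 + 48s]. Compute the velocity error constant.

3.75

Factoring s from the denominator leaves a polynomial with constant term 48, so the system is type 1.
K_v = lim_{s→0} s·G(s) = 10·1·18 / 48 = 3.75.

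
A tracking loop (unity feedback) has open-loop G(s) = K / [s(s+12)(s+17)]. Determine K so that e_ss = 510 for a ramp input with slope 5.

2

G(s) has one factor of s in the denominator, so the system is type 1.
K_v = lim_{s→0} s·G(s) = K / (12·17) = (1/204)·K.
e_ss = 5/K_v = 510 ⇒ K_v = 1/102 ⇒ K = (1/102)/(1/204) = 2.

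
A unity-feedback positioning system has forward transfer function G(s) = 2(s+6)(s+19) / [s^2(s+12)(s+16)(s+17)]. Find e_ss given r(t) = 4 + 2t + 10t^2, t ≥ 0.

5440/19

The open loop has two poles at the origin → type 2 system. By superposition:
  • 4: tracked with zero error.
  • 2t: tracked with zero error.
  • 10t^2: e_ss = 20/K_a with K_a=19/272 → 5440/19.
Total e_ss = 5440/19.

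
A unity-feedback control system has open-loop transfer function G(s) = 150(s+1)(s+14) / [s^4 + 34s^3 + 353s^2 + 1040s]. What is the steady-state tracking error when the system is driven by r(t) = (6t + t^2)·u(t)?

infinity

The denominator has no term below 1040s — 1 pole at s=0, type 1. Taking each input component in turn:
  • 6t: e_ss = 6/K_v with K_v=105/52 → 104/35.
  • t^2: a type-1 system cannot track it, e_ss → ∞.
The unbounded component dominates.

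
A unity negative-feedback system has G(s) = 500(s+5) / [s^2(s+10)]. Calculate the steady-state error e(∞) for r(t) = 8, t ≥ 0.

0

G(s) has two factors of s in the denominator, so the system is type 2.
K_p = ∞ for a type-2 system; e_ss to a step is zero.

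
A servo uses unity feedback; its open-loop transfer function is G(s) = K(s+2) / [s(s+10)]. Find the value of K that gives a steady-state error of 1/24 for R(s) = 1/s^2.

120

System type = 1 (one pole at s=0).
K_v = lim_{s→0} s·G(s) = K·2 / (10) = 0.2·K.
e_ss = 1/K_v = 1/24 ⇒ K_v = 24 ⇒ K = 24/0.2 = 120.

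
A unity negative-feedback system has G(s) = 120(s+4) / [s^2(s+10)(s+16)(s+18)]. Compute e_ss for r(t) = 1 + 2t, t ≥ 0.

Two free integrators in G(s): this is a type 2 system. By superposition:
  • 1: tracked with zero error.
  • 2t: tracked with zero error.
Total e_ss = 0.

0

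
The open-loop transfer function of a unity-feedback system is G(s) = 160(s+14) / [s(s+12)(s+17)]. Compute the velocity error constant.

560/51

One free integrator in G(s): this is a type 1 system.
K_v = lim_{s→0} s·G(s) = 160·14 / (12·17) = 560/51.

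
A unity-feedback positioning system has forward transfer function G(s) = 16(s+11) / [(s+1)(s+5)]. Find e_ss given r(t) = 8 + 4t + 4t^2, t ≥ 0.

System type = 0 (no poles at s=0). Treating each term separately:
  • 8: e_ss = 8/(1+K_p) with K_p=35.2 → 40/181.
  • 4t: a type-0 system cannot track it, e_ss → ∞.
  • 4t^2: a type-0 system cannot track it, e_ss → ∞.
The unbounded component dominates.

infinity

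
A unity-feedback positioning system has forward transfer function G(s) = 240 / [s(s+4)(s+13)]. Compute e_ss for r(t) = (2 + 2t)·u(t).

13/30

G(s) has one factor of s in the denominator, so the system is type 1. By superposition:
  • 2: tracked with zero error.
  • 2t: e_ss = 2/K_v with K_v=60/13 → 13/30.
Total e_ss = 13/30.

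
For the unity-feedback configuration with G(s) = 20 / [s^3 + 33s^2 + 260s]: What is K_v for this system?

1/13

The denominator has no term below 260s — 1 pole at s=0, type 1.
K_v = lim_{s→0} s·G(s) = 20 / 260 = 1/13.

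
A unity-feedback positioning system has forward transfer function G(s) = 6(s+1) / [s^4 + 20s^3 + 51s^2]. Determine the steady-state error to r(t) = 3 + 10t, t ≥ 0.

0

The denominator has no term below 51s^2 — 2 poles at s=0, type 2. By superposition:
  • 3: tracked with zero error.
  • 10t: tracked with zero error.
Total e_ss = 0.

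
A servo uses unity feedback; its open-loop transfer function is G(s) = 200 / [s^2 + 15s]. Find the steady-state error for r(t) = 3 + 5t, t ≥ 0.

The denominator has no term below 15s — 1 pole at s=0, type 1. Treating each term separately:
  • 3: tracked with zero error.
  • 5t: e_ss = 5/K_v with K_v=40/3 → 0.375.
Total e_ss = 0.375.

0.375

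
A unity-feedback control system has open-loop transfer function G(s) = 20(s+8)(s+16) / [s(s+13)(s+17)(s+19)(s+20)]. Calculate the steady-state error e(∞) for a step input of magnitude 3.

0

One free integrator in G(s): this is a type 1 system.
K_p = ∞ for a type-1 system; e_ss to a step is zero.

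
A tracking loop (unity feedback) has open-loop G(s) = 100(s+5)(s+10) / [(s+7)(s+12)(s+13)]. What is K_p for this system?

The open loop has no poles at the origin → type 0 system.
K_p = lim_{s→0} G(s) = 100·5·10 / (7·12·13) = 1250/273.

1250/273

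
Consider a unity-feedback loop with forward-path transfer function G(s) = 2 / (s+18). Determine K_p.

No free integrators in G(s): this is a type 0 system.
K_p = lim_{s→0} G(s) = 2 / (18) = 1/9.

1/9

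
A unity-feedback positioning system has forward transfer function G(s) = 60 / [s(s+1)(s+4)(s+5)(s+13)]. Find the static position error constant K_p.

infinity

K_p = lim_{s→0} G(s); with 1 pole at the origin the limit diverges, so K_p = ∞.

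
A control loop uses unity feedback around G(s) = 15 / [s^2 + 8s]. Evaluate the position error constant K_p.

K_p = lim_{s→0} G(s); with 1 pole at the origin the limit diverges, so K_p = ∞.

infinity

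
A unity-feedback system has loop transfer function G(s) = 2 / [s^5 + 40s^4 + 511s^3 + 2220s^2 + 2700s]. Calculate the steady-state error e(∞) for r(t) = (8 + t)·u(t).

1350

Factoring s from the denominator leaves a polynomial with constant term 2700, so the system is type 1. Taking each input component in turn:
  • 8: tracked with zero error.
  • t: e_ss = 1/K_v with K_v=1/1350 → 1350.
Total e_ss = 1350.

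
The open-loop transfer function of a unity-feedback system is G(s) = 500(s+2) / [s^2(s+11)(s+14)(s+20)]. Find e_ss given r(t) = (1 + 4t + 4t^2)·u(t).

G(s) has two factors of s in the denominator, so the system is type 2. Treating each term separately:
  • 1: tracked with zero error.
  • 4t: tracked with zero error.
  • 4t^2: e_ss = 8/K_a with K_a=25/77 → 24.64.
Total e_ss = 24.64.

24.64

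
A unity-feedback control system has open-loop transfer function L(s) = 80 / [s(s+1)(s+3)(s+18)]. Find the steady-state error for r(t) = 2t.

1.35

The open loop has one pole at the origin → type 1 system.
K_v = lim_{s→0} s·L(s) = 80 / (1·3·18) = 40/27.
e_ss = 2/K_v = 2/(40/27) = 1.35.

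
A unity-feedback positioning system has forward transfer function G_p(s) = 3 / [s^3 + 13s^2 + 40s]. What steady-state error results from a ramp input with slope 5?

The denominator has no term below 40s — 1 pole at s=0, type 1.
K_v = lim_{s→0} s·G_p(s) = 3 / 40 = 0.075.
e_ss = 5/K_v = 5/0.075 = 200/3.

200/3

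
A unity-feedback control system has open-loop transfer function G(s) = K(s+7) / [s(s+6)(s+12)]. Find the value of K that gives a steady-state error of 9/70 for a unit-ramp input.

80

The open loop has one pole at the origin → type 1 system.
K_v = lim_{s→0} s·G(s) = K·7 / (6·12) = (7/72)·K.
e_ss = 1/K_v = 9/70 ⇒ K_v = 70/9 ⇒ K = (70/9)/(7/72) = 80.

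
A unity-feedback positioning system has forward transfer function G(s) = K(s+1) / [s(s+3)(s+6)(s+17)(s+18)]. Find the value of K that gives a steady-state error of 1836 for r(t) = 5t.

System type = 1 (one pole at s=0).
K_v = lim_{s→0} s·G(s) = K·1 / (3·6·17·18) = (1/5508)·K.
e_ss = 5/K_v = 1836 ⇒ K_v = 5/1836 ⇒ K = (5/1836)/(1/5508) = 15.

15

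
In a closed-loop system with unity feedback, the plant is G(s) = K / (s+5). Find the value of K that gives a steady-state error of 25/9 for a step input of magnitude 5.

4

No free integrators in G(s): this is a type 0 system.
K_p = lim_{s→0} G(s) = K / (5) = 0.2·K.
e_ss = 5/(1 + K_p) = 25/9 ⇒ 1 + 0.2·K = 1.8 ⇒ K = 4.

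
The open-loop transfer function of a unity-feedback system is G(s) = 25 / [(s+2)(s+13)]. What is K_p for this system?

The open loop has no poles at the origin → type 0 system.
K_p = lim_{s→0} G(s) = 25 / (2·13) = 25/26.

25/26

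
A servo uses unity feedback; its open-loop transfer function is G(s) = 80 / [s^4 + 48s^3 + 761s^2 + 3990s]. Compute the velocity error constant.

The denominator has no term below 3990s — 1 pole at s=0, type 1.
K_v = lim_{s→0} s·G(s) = 80 / 3990 = 8/399.

8/399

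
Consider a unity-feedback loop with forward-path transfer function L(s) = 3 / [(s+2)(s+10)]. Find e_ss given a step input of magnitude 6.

No free integrators in L(s): this is a type 0 system.
K_p = lim_{s→0} L(s) = 3 / (2·10) = 0.15.
e_ss = 6/(1 + K_p) = 6/1.15 = 120/23.

120/23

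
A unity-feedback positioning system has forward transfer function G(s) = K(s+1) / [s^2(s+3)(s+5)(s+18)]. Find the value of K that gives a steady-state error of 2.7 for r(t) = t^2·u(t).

The open loop has two poles at the origin → type 2 system.
K_a = lim_{s→0} s^2·G(s) = K·1 / (3·5·18) = (1/270)·K.
e_ss = 2/K_a = 2.7 ⇒ K_a = 20/27 ⇒ K = (20/27)/(1/270) = 200.

200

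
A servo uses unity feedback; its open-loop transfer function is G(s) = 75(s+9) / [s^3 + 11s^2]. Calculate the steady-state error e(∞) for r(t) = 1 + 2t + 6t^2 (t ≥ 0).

44/225

Factoring s^2 from the denominator leaves a polynomial with constant term 11, so the system is type 2. By superposition:
  • 1: tracked with zero error.
  • 2t: tracked with zero error.
  • 6t^2: e_ss = 12/K_a with K_a=675/11 → 44/225.
Total e_ss = 44/225.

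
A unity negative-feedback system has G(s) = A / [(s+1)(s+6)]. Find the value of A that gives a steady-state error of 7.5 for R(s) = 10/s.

2

No free integrators in G(s): this is a type 0 system.
K_p = lim_{s→0} G(s) = A / (1·6) = (1/6)·A.
e_ss = 10/(1 + K_p) = 7.5 ⇒ 1 + (1/6)·A = 4/3 ⇒ A = 2.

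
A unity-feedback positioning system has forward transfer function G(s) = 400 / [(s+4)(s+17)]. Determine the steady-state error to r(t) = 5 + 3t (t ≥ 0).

infinity

G(s) has no factors of s in the denominator, so the system is type 0. Taking each input component in turn:
  • 5: e_ss = 5/(1+K_p) with K_p=100/17 → 85/117.
  • 3t: a type-0 system cannot track it, e_ss → ∞.
The unbounded component dominates.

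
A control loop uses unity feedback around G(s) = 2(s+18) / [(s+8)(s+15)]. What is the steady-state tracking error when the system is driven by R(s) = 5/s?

50/13

System type = 0 (no poles at s=0).
K_p = lim_{s→0} G(s) = 2·18 / (8·15) = 0.3.
e_ss = 5/(1 + K_p) = 5/1.3 = 50/13.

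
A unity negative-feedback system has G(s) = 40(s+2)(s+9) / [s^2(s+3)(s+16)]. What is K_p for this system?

infinity

K_p = lim_{s→0} G(s); with 2 poles at the origin the limit diverges, so K_p = ∞.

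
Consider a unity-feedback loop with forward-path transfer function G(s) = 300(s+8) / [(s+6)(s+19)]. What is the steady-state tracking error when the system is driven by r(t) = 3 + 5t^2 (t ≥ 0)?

System type = 0 (no poles at s=0). By superposition:
  • 3: e_ss = 3/(1+K_p) with K_p=400/19 → 57/419.
  • 5t^2: a type-0 system cannot track it, e_ss → ∞.
The unbounded component dominates.

infinity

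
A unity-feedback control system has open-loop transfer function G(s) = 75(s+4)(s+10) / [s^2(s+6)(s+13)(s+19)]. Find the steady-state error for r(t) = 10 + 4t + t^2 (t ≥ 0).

Two free integrators in G(s): this is a type 2 system. Treating each term separately:
  • 10: tracked with zero error.
  • 4t: tracked with zero error.
  • t^2: e_ss = 2/K_a with K_a=500/247 → 0.988.
Total e_ss = 0.988.

0.988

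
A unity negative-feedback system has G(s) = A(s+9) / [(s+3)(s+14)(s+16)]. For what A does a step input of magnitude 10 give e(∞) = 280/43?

G(s) has no factors of s in the denominator, so the system is type 0.
K_p = lim_{s→0} G(s) = A·9 / (3·14·16) = (3/224)·A.
e_ss = 10/(1 + K_p) = 280/43 ⇒ 1 + (3/224)·A = 43/28 ⇒ A = 40.

40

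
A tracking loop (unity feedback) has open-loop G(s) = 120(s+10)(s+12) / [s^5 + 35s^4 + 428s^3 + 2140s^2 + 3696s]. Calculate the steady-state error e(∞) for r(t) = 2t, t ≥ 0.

77/150

Factoring s from the denominator leaves a polynomial with constant term 3696, so the system is type 1.
K_v = lim_{s→0} s·G(s) = 120·10·12 / 3696 = 300/77.
e_ss = 2/K_v = 2/(300/77) = 77/150.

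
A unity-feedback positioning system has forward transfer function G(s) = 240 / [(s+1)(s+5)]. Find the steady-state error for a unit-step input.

1/49

System type = 0 (no poles at s=0).
K_p = lim_{s→0} G(s) = 240 / (1·5) = 48.
e_ss = 1/(1 + K_p) = 1/49.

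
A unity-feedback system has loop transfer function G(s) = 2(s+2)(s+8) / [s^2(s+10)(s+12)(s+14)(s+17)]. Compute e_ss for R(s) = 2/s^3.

1785

G(s) has two factors of s in the denominator, so the system is type 2.
K_a = lim_{s→0} s^2·G(s) = 2·2·8 / (10·12·14·17) = 2/1785.
r(t) = t^2 gives R(s) = 2/s^3.
e_ss = 2/K_a = 2/(2/1785) = 1785.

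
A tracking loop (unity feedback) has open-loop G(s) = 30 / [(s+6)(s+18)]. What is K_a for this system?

0

No free integrators in G(s): this is a type 0 system.
K_a = lim_{s→0} s^2·G(s) = 0 (the extra factor of s kills the finite limit).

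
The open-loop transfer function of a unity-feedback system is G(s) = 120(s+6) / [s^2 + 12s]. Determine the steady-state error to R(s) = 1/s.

0

The denominator has no term below 12s — 1 pole at s=0, type 1.
K_p = ∞ for a type-1 system; e_ss to a step is zero.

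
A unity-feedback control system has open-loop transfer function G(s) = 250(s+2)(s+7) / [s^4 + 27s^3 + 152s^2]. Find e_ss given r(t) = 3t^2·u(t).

Lowest-order denominator term is 152s^2, so the open loop has 2 poles at the origin → type 2 system.
K_a = lim_{s→0} s^2·G(s) = 250·2·7 / 152 = 875/38.
r(t) = 3t^2 gives R(s) = 6/s^3.
e_ss = 6/K_a = 6/(875/38) = 228/875.

228/875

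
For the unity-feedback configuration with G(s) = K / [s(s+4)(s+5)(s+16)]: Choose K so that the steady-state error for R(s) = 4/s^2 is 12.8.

100

System type = 1 (one pole at s=0).
K_v = lim_{s→0} s·G(s) = K / (4·5·16) = (1/320)·K.
e_ss = 4/K_v = 12.8 ⇒ K_v = 0.3125 ⇒ K = 0.3125/(1/320) = 100.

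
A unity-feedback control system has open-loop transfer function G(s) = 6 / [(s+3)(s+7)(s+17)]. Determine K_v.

0

G(s) has no factors of s in the denominator, so the system is type 0.
K_v = lim_{s→0} s·G(s) = 0 (the extra factor of s kills the finite limit).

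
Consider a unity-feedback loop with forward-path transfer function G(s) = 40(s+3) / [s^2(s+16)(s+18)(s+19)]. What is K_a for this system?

5/228

Two free integrators in G(s): this is a type 2 system.
K_a = lim_{s→0} s^2·G(s) = 40·3 / (16·18·19) = 5/228.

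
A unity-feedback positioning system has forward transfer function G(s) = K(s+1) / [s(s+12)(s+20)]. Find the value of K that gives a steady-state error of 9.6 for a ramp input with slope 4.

System type = 1 (one pole at s=0).
K_v = lim_{s→0} s·G(s) = K·1 / (12·20) = (1/240)·K.
e_ss = 4/K_v = 9.6 ⇒ K_v = 5/12 ⇒ K = (5/12)/(1/240) = 100.

100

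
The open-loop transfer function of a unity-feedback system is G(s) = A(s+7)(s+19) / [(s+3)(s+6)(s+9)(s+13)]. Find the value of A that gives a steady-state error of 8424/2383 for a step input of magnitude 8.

System type = 0 (no poles at s=0).
K_p = lim_{s→0} G(s) = A·7·19 / (3·6·9·13) = (133/2106)·A.
e_ss = 8/(1 + K_p) = 8424/2383 ⇒ 1 + (133/2106)·A = 2383/1053 ⇒ A = 20.

20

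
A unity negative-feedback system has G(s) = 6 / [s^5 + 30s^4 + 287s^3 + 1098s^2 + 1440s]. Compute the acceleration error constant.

Factoring s from the denominator leaves a polynomial with constant term 1440, so the system is type 1.
K_a = lim_{s→0} s^2·G(s) = 0 (the extra factor of s kills the finite limit).

0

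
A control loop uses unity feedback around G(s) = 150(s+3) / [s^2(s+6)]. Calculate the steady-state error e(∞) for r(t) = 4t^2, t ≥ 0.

8/75

The open loop has two poles at the origin → type 2 system.
K_a = lim_{s→0} s^2·G(s) = 150·3 / (6) = 75.
r(t) = 4t^2 gives R(s) = 8/s^3.
e_ss = 8/K_a = 8/75.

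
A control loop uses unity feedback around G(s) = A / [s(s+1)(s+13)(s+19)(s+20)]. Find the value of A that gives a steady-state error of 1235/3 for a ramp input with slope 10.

120

System type = 1 (one pole at s=0).
K_v = lim_{s→0} s·G(s) = A / (1·13·19·20) = (1/4940)·A.
e_ss = 10/K_v = 1235/3 ⇒ K_v = 6/247 ⇒ A = (6/247)/(1/4940) = 120.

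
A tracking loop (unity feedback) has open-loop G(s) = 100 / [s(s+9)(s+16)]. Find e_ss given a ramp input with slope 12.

17.28

G(s) has one factor of s in the denominator, so the system is type 1.
K_v = lim_{s→0} s·G(s) = 100 / (9·16) = 25/36.
e_ss = 12/K_v = 12/(25/36) = 17.28.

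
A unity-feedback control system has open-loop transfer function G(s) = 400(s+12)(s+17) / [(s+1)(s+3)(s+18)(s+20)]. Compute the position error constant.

G(s) has no factors of s in the denominator, so the system is type 0.
K_p = lim_{s→0} G(s) = 400·12·17 / (1·3·18·20) = 680/9.

680/9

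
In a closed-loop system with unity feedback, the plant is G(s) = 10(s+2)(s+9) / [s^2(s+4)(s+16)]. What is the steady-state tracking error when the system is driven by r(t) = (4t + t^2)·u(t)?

Two free integrators in G(s): this is a type 2 system. By superposition:
  • 4t: tracked with zero error.
  • t^2: e_ss = 2/K_a with K_a=2.8125 → 32/45.
Total e_ss = 32/45.

32/45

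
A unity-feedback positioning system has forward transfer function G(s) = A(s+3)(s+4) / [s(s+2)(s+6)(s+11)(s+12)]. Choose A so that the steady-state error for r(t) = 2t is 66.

4

System type = 1 (one pole at s=0).
K_v = lim_{s→0} s·G(s) = A·3·4 / (2·6·11·12) = (1/132)·A.
e_ss = 2/K_v = 66 ⇒ K_v = 1/33 ⇒ A = (1/33)/(1/132) = 4.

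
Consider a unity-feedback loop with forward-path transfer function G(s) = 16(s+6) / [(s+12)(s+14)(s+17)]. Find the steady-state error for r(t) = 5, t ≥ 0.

595/123

System type = 0 (no poles at s=0).
K_p = lim_{s→0} G(s) = 16·6 / (12·14·17) = 4/119.
e_ss = 5/(1 + K_p) = 5/(123/119) = 595/123.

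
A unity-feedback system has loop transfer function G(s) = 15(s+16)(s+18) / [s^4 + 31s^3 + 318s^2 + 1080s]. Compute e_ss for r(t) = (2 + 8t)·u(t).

2

Lowest-order denominator term is 1080s, so the open loop has 1 pole at the origin → type 1 system. By superposition:
  • 2: tracked with zero error.
  • 8t: e_ss = 8/K_v with K_v=4 → 2.
Total e_ss = 2.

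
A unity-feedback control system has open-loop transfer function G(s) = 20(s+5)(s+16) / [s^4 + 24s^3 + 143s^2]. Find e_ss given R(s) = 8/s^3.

0.715

Lowest-order denominator term is 143s^2, so the open loop has 2 poles at the origin → type 2 system.
K_a = lim_{s→0} s^2·G(s) = 20·5·16 / 143 = 1600/143.
r(t) = 4t^2 gives R(s) = 8/s^3.
e_ss = 8/K_a = 8/(1600/143) = 0.715.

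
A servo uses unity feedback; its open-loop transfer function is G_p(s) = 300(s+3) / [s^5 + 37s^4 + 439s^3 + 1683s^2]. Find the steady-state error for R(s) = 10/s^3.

Factoring s^2 from the denominator leaves a polynomial with constant term 1683, so the system is type 2.
K_a = lim_{s→0} s^2·G_p(s) = 300·3 / 1683 = 100/187.
r(t) = 5t^2 gives R(s) = 10/s^3.
e_ss = 10/K_a = 10/(100/187) = 18.7.

18.7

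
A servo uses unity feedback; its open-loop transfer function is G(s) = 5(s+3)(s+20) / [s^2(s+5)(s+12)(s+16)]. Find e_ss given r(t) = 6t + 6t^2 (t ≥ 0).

38.4

System type = 2 (two poles at s=0). Taking each input component in turn:
  • 6t: tracked with zero error.
  • 6t^2: e_ss = 12/K_a with K_a=0.3125 → 38.4.
Total e_ss = 38.4.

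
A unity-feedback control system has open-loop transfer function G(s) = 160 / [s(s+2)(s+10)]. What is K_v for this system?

One free integrator in G(s): this is a type 1 system.
K_v = lim_{s→0} s·G(s) = 160 / (2·10) = 8.

8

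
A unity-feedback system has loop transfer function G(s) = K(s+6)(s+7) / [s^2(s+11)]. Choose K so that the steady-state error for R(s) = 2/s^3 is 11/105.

5

Two free integrators in G(s): this is a type 2 system.
K_a = lim_{s→0} s^2·G(s) = K·6·7 / (11) = (42/11)·K.
e_ss = 2/K_a = 11/105 ⇒ K_a = 210/11 ⇒ K = (210/11)/(42/11) = 5.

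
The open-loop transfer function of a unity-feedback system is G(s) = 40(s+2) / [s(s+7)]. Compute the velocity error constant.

80/7

The open loop has one pole at the origin → type 1 system.
K_v = lim_{s→0} s·G(s) = 40·2 / (7) = 80/7.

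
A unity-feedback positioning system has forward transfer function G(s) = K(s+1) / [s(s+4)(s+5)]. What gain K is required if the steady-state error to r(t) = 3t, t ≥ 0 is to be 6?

System type = 1 (one pole at s=0).
K_v = lim_{s→0} s·G(s) = K·1 / (4·5) = 0.05·K.
e_ss = 3/K_v = 6 ⇒ K_v = 0.5 ⇒ K = 0.5/0.05 = 10.

10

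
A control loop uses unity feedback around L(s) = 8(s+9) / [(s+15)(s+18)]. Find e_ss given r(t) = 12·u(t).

System type = 0 (no poles at s=0).
K_p = lim_{s→0} L(s) = 8·9 / (15·18) = 4/15.
e_ss = 12/(1 + K_p) = 12/(19/15) = 180/19.

180/19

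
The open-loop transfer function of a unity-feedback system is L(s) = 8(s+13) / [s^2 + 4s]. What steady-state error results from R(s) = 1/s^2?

1/26

Factoring s from the denominator leaves a polynomial with constant term 4, so the system is type 1.
K_v = lim_{s→0} s·L(s) = 8·13 / 4 = 26.
e_ss = 1/K_v = 1/26.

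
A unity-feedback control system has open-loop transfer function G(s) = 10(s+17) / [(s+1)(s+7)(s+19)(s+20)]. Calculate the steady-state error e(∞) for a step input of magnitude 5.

1330/283

No free integrators in G(s): this is a type 0 system.
K_p = lim_{s→0} G(s) = 10·17 / (1·7·19·20) = 17/266.
e_ss = 5/(1 + K_p) = 5/(283/266) = 1330/283.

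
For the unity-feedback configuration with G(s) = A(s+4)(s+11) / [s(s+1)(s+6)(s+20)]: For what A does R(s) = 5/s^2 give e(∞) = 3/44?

200

System type = 1 (one pole at s=0).
K_v = lim_{s→0} s·G(s) = A·4·11 / (1·6·20) = (11/30)·A.
e_ss = 5/K_v = 3/44 ⇒ K_v = 220/3 ⇒ A = (220/3)/(11/30) = 200.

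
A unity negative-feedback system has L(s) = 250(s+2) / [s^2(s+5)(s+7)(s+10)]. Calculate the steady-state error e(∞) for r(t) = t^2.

1.4

System type = 2 (two poles at s=0).
K_a = lim_{s→0} s^2·L(s) = 250·2 / (5·7·10) = 10/7.
r(t) = t^2 gives R(s) = 2/s^3.
e_ss = 2/K_a = 2/(10/7) = 1.4.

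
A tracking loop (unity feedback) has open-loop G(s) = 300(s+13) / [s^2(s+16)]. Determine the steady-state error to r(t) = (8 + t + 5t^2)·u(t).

G(s) has two factors of s in the denominator, so the system is type 2. By superposition:
  • 8: tracked with zero error.
  • t: tracked with zero error.
  • 5t^2: e_ss = 10/K_a with K_a=243.75 → 8/195.
Total e_ss = 8/195.

8/195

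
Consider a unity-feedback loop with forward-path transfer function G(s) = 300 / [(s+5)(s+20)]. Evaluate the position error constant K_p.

3

System type = 0 (no poles at s=0).
K_p = lim_{s→0} G(s) = 300 / (5·20) = 3.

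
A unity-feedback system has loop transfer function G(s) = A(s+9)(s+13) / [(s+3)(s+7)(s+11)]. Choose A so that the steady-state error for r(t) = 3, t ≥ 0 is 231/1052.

System type = 0 (no poles at s=0).
K_p = lim_{s→0} G(s) = A·9·13 / (3·7·11) = (39/77)·A.
e_ss = 3/(1 + K_p) = 231/1052 ⇒ 1 + (39/77)·A = 1052/77 ⇒ A = 25.

25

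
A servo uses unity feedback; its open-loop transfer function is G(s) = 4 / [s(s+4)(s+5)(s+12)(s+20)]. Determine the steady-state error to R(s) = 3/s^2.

3600

G(s) has one factor of s in the denominator, so the system is type 1.
K_v = lim_{s→0} s·G(s) = 4 / (4·5·12·20) = 1/1200.
e_ss = 3/K_v = 3/(1/1200) = 3600.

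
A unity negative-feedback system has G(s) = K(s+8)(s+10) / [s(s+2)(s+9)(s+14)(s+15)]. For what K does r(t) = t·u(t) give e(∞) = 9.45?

G(s) has one factor of s in the denominator, so the system is type 1.
K_v = lim_{s→0} s·G(s) = K·8·10 / (2·9·14·15) = (4/189)·K.
e_ss = 1/K_v = 9.45 ⇒ K_v = 20/189 ⇒ K = (20/189)/(4/189) = 5.

5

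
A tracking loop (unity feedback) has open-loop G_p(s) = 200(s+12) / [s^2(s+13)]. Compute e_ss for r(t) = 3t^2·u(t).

0.0325

System type = 2 (two poles at s=0).
K_a = lim_{s→0} s^2·G_p(s) = 200·12 / (13) = 2400/13.
r(t) = 3t^2 gives R(s) = 6/s^3.
e_ss = 6/K_a = 6/(2400/13) = 0.0325.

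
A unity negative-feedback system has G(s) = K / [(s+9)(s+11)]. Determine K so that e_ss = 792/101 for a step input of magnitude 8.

System type = 0 (no poles at s=0).
K_p = lim_{s→0} G(s) = K / (9·11) = (1/99)·K.
e_ss = 8/(1 + K_p) = 792/101 ⇒ 1 + (1/99)·K = 101/99 ⇒ K = 2.

2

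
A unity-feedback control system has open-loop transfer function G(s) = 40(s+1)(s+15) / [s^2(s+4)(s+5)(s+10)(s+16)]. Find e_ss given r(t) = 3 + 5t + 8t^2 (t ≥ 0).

256/3

Two free integrators in G(s): this is a type 2 system. Taking each input component in turn:
  • 3: tracked with zero error.
  • 5t: tracked with zero error.
  • 8t^2: e_ss = 16/K_a with K_a=0.1875 → 256/3.
Total e_ss = 256/3.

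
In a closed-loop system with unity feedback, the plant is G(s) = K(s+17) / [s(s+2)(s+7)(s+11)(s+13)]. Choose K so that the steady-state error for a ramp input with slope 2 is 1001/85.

One free integrator in G(s): this is a type 1 system.
K_v = lim_{s→0} s·G(s) = K·17 / (2·7·11·13) = (17/2002)·K.
e_ss = 2/K_v = 1001/85 ⇒ K_v = 170/1001 ⇒ K = (170/1001)/(17/2002) = 20.

20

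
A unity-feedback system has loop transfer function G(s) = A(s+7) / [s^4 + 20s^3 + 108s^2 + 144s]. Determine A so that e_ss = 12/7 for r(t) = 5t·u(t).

The denominator has no term below 144s — 1 pole at s=0, type 1.
K_v = lim_{s→0} s·G(s) = A·7 / 144 = (7/144)·A.
e_ss = 5/K_v = 12/7 ⇒ K_v = 35/12 ⇒ A = (35/12)/(7/144) = 60.

60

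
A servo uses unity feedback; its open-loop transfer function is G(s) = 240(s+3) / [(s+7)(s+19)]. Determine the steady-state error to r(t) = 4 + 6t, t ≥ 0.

infinity

G(s) has no factors of s in the denominator, so the system is type 0. By superposition:
  • 4: e_ss = 4/(1+K_p) with K_p=720/133 → 532/853.
  • 6t: a type-0 system cannot track it, e_ss → ∞.
The unbounded component dominates.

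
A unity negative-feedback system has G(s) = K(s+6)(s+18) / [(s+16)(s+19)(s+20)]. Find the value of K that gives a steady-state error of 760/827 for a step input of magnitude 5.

The open loop has no poles at the origin → type 0 system.
K_p = lim_{s→0} G(s) = K·6·18 / (16·19·20) = (27/1520)·K.
e_ss = 5/(1 + K_p) = 760/827 ⇒ 1 + (27/1520)·K = 827/152 ⇒ K = 250.

250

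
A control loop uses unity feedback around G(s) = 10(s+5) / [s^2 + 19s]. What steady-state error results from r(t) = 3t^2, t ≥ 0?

infinity

Factoring s from the denominator leaves a polynomial with constant term 19, so the system is type 1.
K_a = lim_{s→0} s^2·G(s) = 0; the steady-state error to this parabolic input grows without bound.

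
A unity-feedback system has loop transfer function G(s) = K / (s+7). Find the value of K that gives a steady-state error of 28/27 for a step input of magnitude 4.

The open loop has no poles at the origin → type 0 system.
K_p = lim_{s→0} G(s) = K / (7) = (1/7)·K.
e_ss = 4/(1 + K_p) = 28/27 ⇒ 1 + (1/7)·K = 27/7 ⇒ K = 20.

20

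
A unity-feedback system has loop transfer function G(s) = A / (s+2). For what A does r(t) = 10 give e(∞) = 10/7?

12

The open loop has no poles at the origin → type 0 system.
K_p = lim_{s→0} G(s) = A / (2) = 0.5·A.
e_ss = 10/(1 + K_p) = 10/7 ⇒ 1 + 0.5·A = 7 ⇒ A = 12.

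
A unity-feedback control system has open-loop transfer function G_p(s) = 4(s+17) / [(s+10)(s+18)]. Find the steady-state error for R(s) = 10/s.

225/31

The open loop has no poles at the origin → type 0 system.
K_p = lim_{s→0} G_p(s) = 4·17 / (10·18) = 17/45.
e_ss = 10/(1 + K_p) = 10/(62/45) = 225/31.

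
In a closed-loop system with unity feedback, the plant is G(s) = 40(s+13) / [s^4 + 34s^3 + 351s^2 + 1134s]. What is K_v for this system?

260/567

The denominator has no term below 1134s — 1 pole at s=0, type 1.
K_v = lim_{s→0} s·G(s) = 40·13 / 1134 = 260/567.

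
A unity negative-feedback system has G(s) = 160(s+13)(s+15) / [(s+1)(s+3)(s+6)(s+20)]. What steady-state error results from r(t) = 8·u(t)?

G(s) has no factors of s in the denominator, so the system is type 0.
K_p = lim_{s→0} G(s) = 160·13·15 / (1·3·6·20) = 260/3.
e_ss = 8/(1 + K_p) = 8/(263/3) = 24/263.

24/263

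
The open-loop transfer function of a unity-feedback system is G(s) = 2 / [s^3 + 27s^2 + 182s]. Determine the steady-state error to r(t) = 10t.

910

The denominator has no term below 182s — 1 pole at s=0, type 1.
K_v = lim_{s→0} s·G(s) = 2 / 182 = 1/91.
e_ss = 10/K_v = 10/(1/91) = 910.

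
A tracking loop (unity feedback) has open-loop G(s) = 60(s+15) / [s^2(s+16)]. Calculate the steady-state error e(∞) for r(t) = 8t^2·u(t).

System type = 2 (two poles at s=0).
K_a = lim_{s→0} s^2·G(s) = 60·15 / (16) = 56.25.
r(t) = 8t^2 gives R(s) = 16/s^3.
e_ss = 16/K_a = 16/56.25 = 64/225.

64/225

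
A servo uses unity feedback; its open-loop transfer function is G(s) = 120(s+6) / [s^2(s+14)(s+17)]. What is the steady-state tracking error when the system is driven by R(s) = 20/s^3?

119/18

System type = 2 (two poles at s=0).
K_a = lim_{s→0} s^2·G(s) = 120·6 / (14·17) = 360/119.
r(t) = 10t^2 gives R(s) = 20/s^3.
e_ss = 20/K_a = 20/(360/119) = 119/18.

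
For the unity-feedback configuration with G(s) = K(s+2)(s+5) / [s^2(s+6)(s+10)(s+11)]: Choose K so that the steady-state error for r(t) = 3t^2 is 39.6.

G(s) has two factors of s in the denominator, so the system is type 2.
K_a = lim_{s→0} s^2·G(s) = K·2·5 / (6·10·11) = (1/66)·K.
e_ss = 6/K_a = 39.6 ⇒ K_a = 5/33 ⇒ K = (5/33)/(1/66) = 10.

10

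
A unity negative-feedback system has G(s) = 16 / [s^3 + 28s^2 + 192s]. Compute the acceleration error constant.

Lowest-order denominator term is 192s, so the open loop has 1 pole at the origin → type 1 system.
K_a = lim_{s→0} s^2·G(s) = 0 (the extra factor of s kills the finite limit).

0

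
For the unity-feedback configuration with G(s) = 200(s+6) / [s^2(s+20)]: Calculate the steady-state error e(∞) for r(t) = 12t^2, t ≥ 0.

System type = 2 (two poles at s=0).
K_a = lim_{s→0} s^2·G(s) = 200·6 / (20) = 60.
r(t) = 12t^2 gives R(s) = 24/s^3.
e_ss = 24/K_a = 24/60 = 0.4.

0.4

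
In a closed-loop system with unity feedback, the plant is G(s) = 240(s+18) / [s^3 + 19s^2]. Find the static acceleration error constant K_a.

The denominator has no term below 19s^2 — 2 poles at s=0, type 2.
K_a = lim_{s→0} s^2·G(s) = 240·18 / 19 = 4320/19.

4320/19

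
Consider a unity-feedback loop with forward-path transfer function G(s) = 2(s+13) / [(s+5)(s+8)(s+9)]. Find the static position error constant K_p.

13/180

The open loop has no poles at the origin → type 0 system.
K_p = lim_{s→0} G(s) = 2·13 / (5·8·9) = 13/180.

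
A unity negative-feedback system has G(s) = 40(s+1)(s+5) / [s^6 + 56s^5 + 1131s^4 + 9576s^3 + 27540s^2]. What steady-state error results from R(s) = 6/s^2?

0

Lowest-order denominator term is 27540s^2, so the open loop has 2 poles at the origin → type 2 system.
A type-2 system has K_v = ∞, so it tracks a ramp input with zero steady-state error.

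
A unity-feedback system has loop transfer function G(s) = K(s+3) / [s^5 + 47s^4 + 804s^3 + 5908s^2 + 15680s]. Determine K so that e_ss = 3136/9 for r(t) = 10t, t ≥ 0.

Factoring s from the denominator leaves a polynomial with constant term 15680, so the system is type 1.
K_v = lim_{s→0} s·G(s) = K·3 / 15680 = (3/15680)·K.
e_ss = 10/K_v = 3136/9 ⇒ K_v = 45/1568 ⇒ K = (45/1568)/(3/15680) = 150.

150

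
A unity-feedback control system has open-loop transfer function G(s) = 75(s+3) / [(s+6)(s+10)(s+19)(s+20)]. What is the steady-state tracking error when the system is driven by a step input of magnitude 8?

2432/307

G(s) has no factors of s in the denominator, so the system is type 0.
K_p = lim_{s→0} G(s) = 75·3 / (6·10·19·20) = 3/304.
e_ss = 8/(1 + K_p) = 8/(307/304) = 2432/307.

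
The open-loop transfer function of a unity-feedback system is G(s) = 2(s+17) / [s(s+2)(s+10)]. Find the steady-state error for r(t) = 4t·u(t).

System type = 1 (one pole at s=0).
K_v = lim_{s→0} s·G(s) = 2·17 / (2·10) = 1.7.
e_ss = 4/K_v = 4/1.7 = 40/17.

40/17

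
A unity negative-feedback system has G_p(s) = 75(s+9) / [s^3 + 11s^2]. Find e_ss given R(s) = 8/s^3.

88/675

The denominator has no term below 11s^2 — 2 poles at s=0, type 2.
K_a = lim_{s→0} s^2·G_p(s) = 75·9 / 11 = 675/11.
r(t) = 4t^2 gives R(s) = 8/s^3.
e_ss = 8/K_a = 8/(675/11) = 88/675.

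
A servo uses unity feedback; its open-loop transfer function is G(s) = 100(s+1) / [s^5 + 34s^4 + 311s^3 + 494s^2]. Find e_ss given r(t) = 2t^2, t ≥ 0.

19.76

Factoring s^2 from the denominator leaves a polynomial with constant term 494, so the system is type 2.
K_a = lim_{s→0} s^2·G(s) = 100·1 / 494 = 50/247.
r(t) = 2t^2 gives R(s) = 4/s^3.
e_ss = 4/K_a = 4/(50/247) = 19.76.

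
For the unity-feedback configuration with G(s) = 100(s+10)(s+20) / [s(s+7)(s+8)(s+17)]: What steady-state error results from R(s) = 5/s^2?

0.238

System type = 1 (one pole at s=0).
K_v = lim_{s→0} s·G(s) = 100·10·20 / (7·8·17) = 2500/119.
e_ss = 5/K_v = 5/(2500/119) = 0.238.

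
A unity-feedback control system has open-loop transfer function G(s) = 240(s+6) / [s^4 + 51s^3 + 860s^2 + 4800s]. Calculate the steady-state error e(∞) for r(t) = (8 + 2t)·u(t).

20/3

Lowest-order denominator term is 4800s, so the open loop has 1 pole at the origin → type 1 system. By superposition:
  • 8: tracked with zero error.
  • 2t: e_ss = 2/K_v with K_v=0.3 → 20/3.
Total e_ss = 20/3.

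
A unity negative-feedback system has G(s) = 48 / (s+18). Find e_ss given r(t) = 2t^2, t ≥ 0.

No free integrators in G(s): this is a type 0 system.
For a type-0 system K_a = 0, so e_ss to a parabolic input is unbounded.

infinity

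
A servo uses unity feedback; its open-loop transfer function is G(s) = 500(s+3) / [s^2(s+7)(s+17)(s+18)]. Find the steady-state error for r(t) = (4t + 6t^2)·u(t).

17.136

Two free integrators in G(s): this is a type 2 system. Taking each input component in turn:
  • 4t: tracked with zero error.
  • 6t^2: e_ss = 12/K_a with K_a=250/357 → 17.136.
Total e_ss = 17.136.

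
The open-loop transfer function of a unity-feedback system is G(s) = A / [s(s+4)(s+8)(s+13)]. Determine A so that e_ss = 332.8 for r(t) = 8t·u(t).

10

The open loop has one pole at the origin → type 1 system.
K_v = lim_{s→0} s·G(s) = A / (4·8·13) = (1/416)·A.
e_ss = 8/K_v = 332.8 ⇒ K_v = 5/208 ⇒ A = (5/208)/(1/416) = 10.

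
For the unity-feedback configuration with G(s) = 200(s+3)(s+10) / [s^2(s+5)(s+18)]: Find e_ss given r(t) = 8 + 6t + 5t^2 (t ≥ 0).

System type = 2 (two poles at s=0). By superposition:
  • 8: tracked with zero error.
  • 6t: tracked with zero error.
  • 5t^2: e_ss = 10/K_a with K_a=200/3 → 0.15.
Total e_ss = 0.15.

0.15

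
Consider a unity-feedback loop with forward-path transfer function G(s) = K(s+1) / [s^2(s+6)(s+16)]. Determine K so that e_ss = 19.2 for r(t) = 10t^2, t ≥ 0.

100

Two free integrators in G(s): this is a type 2 system.
K_a = lim_{s→0} s^2·G(s) = K·1 / (6·16) = (1/96)·K.
e_ss = 20/K_a = 19.2 ⇒ K_a = 25/24 ⇒ K = (25/24)/(1/96) = 100.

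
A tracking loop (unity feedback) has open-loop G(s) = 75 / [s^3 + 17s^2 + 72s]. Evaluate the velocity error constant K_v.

25/24

The denominator has no term below 72s — 1 pole at s=0, type 1.
K_v = lim_{s→0} s·G(s) = 75 / 72 = 25/24.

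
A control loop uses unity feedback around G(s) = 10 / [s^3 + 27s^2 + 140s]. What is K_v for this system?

1/14

The denominator has no term below 140s — 1 pole at s=0, type 1.
K_v = lim_{s→0} s·G(s) = 10 / 140 = 1/14.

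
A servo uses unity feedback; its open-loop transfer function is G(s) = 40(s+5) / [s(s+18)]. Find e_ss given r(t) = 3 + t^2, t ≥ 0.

infinity

System type = 1 (one pole at s=0). Treating each term separately:
  • 3: tracked with zero error.
  • t^2: a type-1 system cannot track it, e_ss → ∞.
The unbounded component dominates.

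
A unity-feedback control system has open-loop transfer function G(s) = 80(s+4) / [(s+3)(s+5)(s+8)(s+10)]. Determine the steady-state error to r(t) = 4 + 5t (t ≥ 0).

System type = 0 (no poles at s=0). By superposition:
  • 4: e_ss = 4/(1+K_p) with K_p=4/15 → 60/19.
  • 5t: a type-0 system cannot track it, e_ss → ∞.
The unbounded component dominates.

infinity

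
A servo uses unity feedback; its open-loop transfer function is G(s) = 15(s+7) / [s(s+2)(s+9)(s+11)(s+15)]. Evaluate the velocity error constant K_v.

G(s) has one factor of s in the denominator, so the system is type 1.
K_v = lim_{s→0} s·G(s) = 15·7 / (2·9·11·15) = 7/198.

7/198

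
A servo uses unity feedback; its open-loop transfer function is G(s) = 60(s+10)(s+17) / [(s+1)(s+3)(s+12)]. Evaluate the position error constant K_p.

850/3

System type = 0 (no poles at s=0).
K_p = lim_{s→0} G(s) = 60·10·17 / (1·3·12) = 850/3.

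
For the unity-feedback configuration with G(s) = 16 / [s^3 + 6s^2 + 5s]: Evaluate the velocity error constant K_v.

Lowest-order denominator term is 5s, so the open loop has 1 pole at the origin → type 1 system.
K_v = lim_{s→0} s·G(s) = 16 / 5 = 3.2.

3.2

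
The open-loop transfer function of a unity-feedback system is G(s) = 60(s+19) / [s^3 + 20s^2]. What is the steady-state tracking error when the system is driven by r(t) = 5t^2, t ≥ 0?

10/57

The denominator has no term below 20s^2 — 2 poles at s=0, type 2.
K_a = lim_{s→0} s^2·G(s) = 60·19 / 20 = 57.
r(t) = 5t^2 gives R(s) = 10/s^3.
e_ss = 10/K_a = 10/57.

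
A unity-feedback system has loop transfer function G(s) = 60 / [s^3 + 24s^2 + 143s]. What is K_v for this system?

60/143

Factoring s from the denominator leaves a polynomial with constant term 143, so the system is type 1.
K_v = lim_{s→0} s·G(s) = 60 / 143 = 60/143.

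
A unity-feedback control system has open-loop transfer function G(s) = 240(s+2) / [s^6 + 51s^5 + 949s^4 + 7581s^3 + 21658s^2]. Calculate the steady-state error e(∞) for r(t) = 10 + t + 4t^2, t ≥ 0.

10829/30

Factoring s^2 from the denominator leaves a polynomial with constant term 21658, so the system is type 2. Taking each input component in turn:
  • 10: tracked with zero error.
  • t: tracked with zero error.
  • 4t^2: e_ss = 8/K_a with K_a=240/10829 → 10829/30.
Total e_ss = 10829/30.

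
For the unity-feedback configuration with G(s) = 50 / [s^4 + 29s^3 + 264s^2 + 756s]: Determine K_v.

Factoring s from the denominator leaves a polynomial with constant term 756, so the system is type 1.
K_v = lim_{s→0} s·G(s) = 50 / 756 = 25/378.

25/378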